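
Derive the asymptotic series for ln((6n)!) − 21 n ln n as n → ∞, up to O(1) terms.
ln((6n)!) − 21 n ln n = −15 n ln n + 6(ln 6 − 1) n + (1/2) ln(2π·6n) + O(1/n)

Stirling: ln((6n)!) = 6n ln(6n) − 6n + (1/2) ln(2π·6n) + O(1/n).
Expand 6n ln(6n) = 6n (ln n + ln 6) = 6n ln n + 6n ln 6.
Subtract 21n ln n: leading term is (6 − 21) n ln n = −15 n ln n. The next term is 6n ln 6 − 6n = 6(ln 6 − 1) n. Then the (1/2) ln(2π·6n) correction.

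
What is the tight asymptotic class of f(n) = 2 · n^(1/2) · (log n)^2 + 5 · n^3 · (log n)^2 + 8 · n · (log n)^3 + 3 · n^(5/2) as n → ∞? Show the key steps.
f(n) ∈ Θ(n^3 · (log n)^2)

Compare the terms by growth order. For large n, n^a · (log n)^b dominates n^a' · (log n)^b' iff a > a', or (a = a' and b > b'). Ranking the 4 terms shows the dominant one is 5 · n^3 · (log n)^2. Hence f(n) ∈ Θ(n^3 · (log n)^2).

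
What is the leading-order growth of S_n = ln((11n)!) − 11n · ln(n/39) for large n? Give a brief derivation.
S_n ~ 11n · (ln 429 − 1) + O(ln n)

Stirling: ln((11n)!) = 11n ln(11n) − 11n + O(ln n).
  S_n = 11n ln(11n) − 11n − 11n ln(n/39) + O(ln n)
      = 11n ln(11n) − 11n ln n + 11n ln 39 − 11n + O(ln n)
      = 11n ln 11 + 11n ln 39 − 11n + O(ln n)
      = 11n (ln 429 − 1) + O(ln n).
Numerically ln(429) − 1 ≈ 5.0615.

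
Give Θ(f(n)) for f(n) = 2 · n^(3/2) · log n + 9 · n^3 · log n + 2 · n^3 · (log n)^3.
f(n) ∈ Θ(n^3 · (log n)^3)

Compare the terms by growth order. For large n, n^a · (log n)^b dominates n^a' · (log n)^b' iff a > a', or (a = a' and b > b'). Ranking the 3 terms shows the dominant one is 2 · n^3 · (log n)^3. Hence f(n) ∈ Θ(n^3 · (log n)^3).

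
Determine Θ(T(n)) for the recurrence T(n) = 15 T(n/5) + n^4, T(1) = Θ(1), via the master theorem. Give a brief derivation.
T(n) = Θ(n^4)

log_5 15 ≈ 1.683. f(n) = n^4 dominates n^(log_5 15) since 4 > 1.683, and the regularity condition a·f(n/b) = 15·(n/5)^4 = (15/625)·n^4 ≤ c·f(n) holds with c = 15/625 ≈ 0.024 < 1. So this is Case 3: T(n) = Θ(f(n)) = Θ(n^4).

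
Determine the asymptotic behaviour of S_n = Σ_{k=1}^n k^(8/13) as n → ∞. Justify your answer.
S_n ~ (13/21) · n^(21/13)

Integral comparison: Σ_{k=1}^n k^(8/13) = ∫_0^n x^(8/13) dx + O(n^(8/13)). The integral is n^(1 + 8/13) / (1 + 8/13) = n^((8+13)/13) / ((8+13)/13) = (13/21) · n^(21/13).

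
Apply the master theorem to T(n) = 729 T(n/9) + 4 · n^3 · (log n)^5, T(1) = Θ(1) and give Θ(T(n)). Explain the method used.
T(n) = Θ(n^3 · (log n)^6)

Here log_9 729 = 3 and f(n) = 4 · n^3 · (log n)^5 = Θ(n^(log_9 729) · (log n)^5). This is the extended Case 2 of the master theorem (f matches the critical exponent up to log factors), giving T(n) = Θ(n^(log_9 729) · (log n)^(5+1)) = Θ(n^3 · (log n)^6).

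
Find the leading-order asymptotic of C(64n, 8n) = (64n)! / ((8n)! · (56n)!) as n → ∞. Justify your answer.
C(64n, 8n) ~ (16777216/823543)^(8n) · sqrt(4/(7π·8n))

Write N = 8n. Apply Stirling to each factorial:
  (8N)! ~ sqrt(2π·8N) · (8N/e)^(8N),
  N! ~ sqrt(2π N) · (N/e)^N,
  (7N)! ~ sqrt(2π·7N) · (7N/e)^(7N).
The exponential factors combine to (8N)^(8N) / (N^N · (7N)^(7N)) = 8^(8N)/7^(7N) = (8^8/7^7)^N = (16777216/823543)^N.
The square-root prefactors combine to sqrt(2π·8N) / (sqrt(2π N)·sqrt(2π·7N)) = sqrt(8 / (2π·7·N)) = sqrt(4/(7π·8n)).
Substituting N = 8n: C(64n, 8n) ~ (16777216/823543)^(8n) · sqrt(4/(7π·8n)).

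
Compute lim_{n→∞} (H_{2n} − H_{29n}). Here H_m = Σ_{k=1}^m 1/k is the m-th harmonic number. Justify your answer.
lim = ln(2/29)

Euler-Maclaurin gives H_m = ln m + γ + 1/(2m) + O(1/m^2). The γ and O(1/m) terms cancel in the difference:
  H_{2n} − H_{29n} = ln(2n) − ln(29n) + O(1/n) = ln(2/29) + O(1/n).
Hence the limit is ln(2/29).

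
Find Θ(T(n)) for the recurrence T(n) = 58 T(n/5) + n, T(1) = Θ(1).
T(n) = Θ(n^(log_5 58))

Master theorem: compare f(n) = n to n^(log_5 58) where log_5 58 ≈ 2.523. Since 1 < log_5 58, we have f(n) = O(n^(log_5 58 − ε)) for some ε > 0 — Case 1. Hence T(n) = Θ(n^(log_5 58)).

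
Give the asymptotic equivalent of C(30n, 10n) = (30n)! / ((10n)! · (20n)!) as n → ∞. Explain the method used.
C(30n, 10n) ~ (27/4)^(10n) · sqrt(3/(4π·10n))

Write N = 10n. Apply Stirling to each factorial:
  (3N)! ~ sqrt(2π·3N) · (3N/e)^(3N),
  N! ~ sqrt(2π N) · (N/e)^N,
  (2N)! ~ sqrt(2π·2N) · (2N/e)^(2N).
The exponential factors combine to (3N)^(3N) / (N^N · (2N)^(2N)) = 3^(3N)/2^(2N) = (3^3/2^2)^N = (27/4)^N.
The square-root prefactors combine to sqrt(2π·3N) / (sqrt(2π N)·sqrt(2π·2N)) = sqrt(3 / (2π·2·N)) = sqrt(3/(4π·10n)).
Substituting N = 10n: C(30n, 10n) ~ (27/4)^(10n) · sqrt(3/(4π·10n)).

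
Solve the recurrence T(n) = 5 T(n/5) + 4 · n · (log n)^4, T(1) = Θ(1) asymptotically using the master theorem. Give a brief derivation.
T(n) = Θ(n · (log n)^5)

Here log_5 5 = 1 and f(n) = 4 · n · (log n)^4 = Θ(n^(log_5 5) · (log n)^4). This is the extended Case 2 of the master theorem (f matches the critical exponent up to log factors), giving T(n) = Θ(n^(log_5 5) · (log n)^(4+1)) = Θ(n · (log n)^5).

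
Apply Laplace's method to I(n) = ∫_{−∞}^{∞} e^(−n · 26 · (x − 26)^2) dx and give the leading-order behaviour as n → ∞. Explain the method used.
I(n) = sqrt(π/(26n))

Here φ(x) = 26 · (x − 26)^2 has its unique minimum at x* = 26 with φ(x*) = 0 and φ''(x*) = 52. Laplace's method gives
  I(n) ~ e^(−n φ(x*)) · sqrt(2π / (n · φ''(x*))) = sqrt(2π / (52n)) = sqrt(π/(26n)).
This is exact: substituting u = (x − 26)·sqrt(26n) gives I(n) = (1/sqrt(26n)) ∫_{−∞}^{∞} e^(−u^2) du = sqrt(π/(26n)).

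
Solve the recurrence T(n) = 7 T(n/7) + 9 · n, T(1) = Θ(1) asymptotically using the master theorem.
T(n) = Θ(n log n)

log_7 7 = 1, and f(n) = 9 · n = Θ(n^(log_7 7)). This is Case 2 of the master theorem: T(n) = Θ(f(n) · log n) = Θ(n log n).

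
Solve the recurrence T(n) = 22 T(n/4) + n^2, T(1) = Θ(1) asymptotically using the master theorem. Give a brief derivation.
T(n) = Θ(n^(log_4 22))

Master theorem: compare f(n) = n^2 to n^(log_4 22) where log_4 22 ≈ 2.230. Since 2 < log_4 22, we have f(n) = O(n^(log_4 22 − ε)) for some ε > 0 — Case 1. Hence T(n) = Θ(n^(log_4 22)).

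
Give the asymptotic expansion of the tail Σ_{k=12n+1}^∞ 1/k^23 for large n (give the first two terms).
Σ_{k>12n} 1/k^23 = 1/(22 · (12n)^22) − 1/(2 · (12n)^23) + O(1/(12n)^24)

Compare to the integral: ∫_{12n}^∞ x^(−23) dx = [−x^(−22)/22]_{12n}^∞ = 1/((23−1)·(12n)^22). The Euler-Maclaurin correction adds −f(12n)/2 = −1/(2·(12n)^23). Euler-Maclaurin then gives
  Σ_{k>12n} 1/k^23 = ∫_{12n}^∞ dx/x^23 − 1/(2·(12n)^23) + O(1/(12n)^24).
(Equivalently this is ζ(23) − Σ_{k≤12n} 1/k^23.)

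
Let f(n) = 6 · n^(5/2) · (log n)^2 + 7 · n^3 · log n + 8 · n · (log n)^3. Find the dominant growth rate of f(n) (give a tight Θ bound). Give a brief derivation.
f(n) ∈ Θ(n^3 · log n)

Compare the terms by growth order. For large n, n^a · (log n)^b dominates n^a' · (log n)^b' iff a > a', or (a = a' and b > b'). Ranking the 3 terms shows the dominant one is 7 · n^3 · log n. Hence f(n) ∈ Θ(n^3 · log n).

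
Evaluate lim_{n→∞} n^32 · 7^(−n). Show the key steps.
lim = 0

Exponentials with base > 1 dominate every fixed polynomial: for any fixed c, n^c / 7^n → 0 as n → ∞ (e.g. by the ratio test, or by writing 7^n = e^(n ln 7) and noting e^(n ln 7) / n^c → ∞). Hence n^32 · 7^(−n) = n^32 / 7^n → 0.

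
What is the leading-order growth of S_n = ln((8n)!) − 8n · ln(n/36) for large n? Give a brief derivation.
S_n ~ 8n · (ln 288 − 1) + O(ln n)

Stirling: ln((8n)!) = 8n ln(8n) − 8n + O(ln n).
  S_n = 8n ln(8n) − 8n − 8n ln(n/36) + O(ln n)
      = 8n ln(8n) − 8n ln n + 8n ln 36 − 8n + O(ln n)
      = 8n ln 8 + 8n ln 36 − 8n + O(ln n)
      = 8n (ln 288 − 1) + O(ln n).
Numerically ln(288) − 1 ≈ 4.6630.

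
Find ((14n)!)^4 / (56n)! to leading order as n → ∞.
((14n)!)^4/(56n)! ~ ((2π·14n)^(3/2) / 2) · 4^(−4·14n)  →  0

Write N = 14n. Stirling: N! ~ sqrt(2π N)(N/e)^N and (4N)! ~ sqrt(2π·4N)·(4N/e)^(4N).
  (N!)^4/(4N)! ~ (2π N)^(4/2) (N/e)^(4N) / [sqrt(2π·4N) (4N/e)^(4N)]
     = (2π N)^(4/2) / sqrt(2π·4N) · (N/(4N))^(4N)
     = (2π N)^((4−1)/2) / 2 · 4^(−4N).
Since 4^4 > 1, the factor 4^(−4N) decays exponentially, so the ratio → 0. Substituting N = 14n gives the stated form.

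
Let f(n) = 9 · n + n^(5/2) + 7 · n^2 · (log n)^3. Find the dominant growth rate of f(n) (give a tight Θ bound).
f(n) ∈ Θ(n^(5/2))

Compare the terms by growth order. For large n, n^a · (log n)^b dominates n^a' · (log n)^b' iff a > a', or (a = a' and b > b'). Ranking the 3 terms shows the dominant one is n^(5/2). Hence f(n) ∈ Θ(n^(5/2)).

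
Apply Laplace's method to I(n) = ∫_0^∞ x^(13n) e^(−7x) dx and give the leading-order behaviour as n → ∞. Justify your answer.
I(n) ~ (sqrt(2π·13n) / 7) · (13n/(7e))^(13n)

Write the integrand as exp(13n ln x − 7x) and set f(x) = 13n ln x − 7x. Then f'(x) = 13n/x − 7 = 0 at x* = 13n/7, and f''(x*) = −13n/x*^2 = −7^2/(13n). Laplace's method (interior maximum) gives
  I(n) ~ e^(f(x*)) · sqrt(2π / |f''(x*)|)
        = exp(13n ln(13n/7) − 13n) · sqrt(2π · 13n / 7^2)
        = (13n/7)^(13n) e^(−13n) · sqrt(2π·13n) / 7
        = (sqrt(2π·13n) / 7) · (13n/(7e))^(13n).
This matches Γ(13n+1)/7^(13n+1) with Stirling applied to Γ.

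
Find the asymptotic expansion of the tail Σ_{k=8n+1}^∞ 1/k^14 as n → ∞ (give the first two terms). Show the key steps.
Σ_{k>8n} 1/k^14 = 1/(13 · (8n)^13) − 1/(2 · (8n)^14) + O(1/(8n)^15)

Compare to the integral: ∫_{8n}^∞ x^(−14) dx = [−x^(−13)/13]_{8n}^∞ = 1/((14−1)·(8n)^13). The Euler-Maclaurin correction adds −f(8n)/2 = −1/(2·(8n)^14). Euler-Maclaurin then gives
  Σ_{k>8n} 1/k^14 = ∫_{8n}^∞ dx/x^14 − 1/(2·(8n)^14) + O(1/(8n)^15).
(Equivalently this is ζ(14) − Σ_{k≤8n} 1/k^14.)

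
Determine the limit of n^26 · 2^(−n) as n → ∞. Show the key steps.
lim = 0

Exponentials with base > 1 dominate every fixed polynomial: for any fixed c, n^c / 2^n → 0 as n → ∞ (e.g. by the ratio test, or by writing 2^n = e^(n ln 2) and noting e^(n ln 2) / n^c → ∞). Hence n^26 · 2^(−n) = n^26 / 2^n → 0.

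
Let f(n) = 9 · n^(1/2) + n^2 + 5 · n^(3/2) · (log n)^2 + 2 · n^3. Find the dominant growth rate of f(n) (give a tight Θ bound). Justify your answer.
f(n) ∈ Θ(n^3)

Compare the terms by growth order. For large n, n^a · (log n)^b dominates n^a' · (log n)^b' iff a > a', or (a = a' and b > b'). Ranking the 4 terms shows the dominant one is 2 · n^3. Hence f(n) ∈ Θ(n^3).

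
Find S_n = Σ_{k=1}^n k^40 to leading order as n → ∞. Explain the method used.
S_n ~ n^41 / 41

By integral comparison (Euler-Maclaurin), Σ_{k=1}^n k^40 = ∫_0^n x^40 dx + O(n^40) = n^41/41 + O(n^40). (Equivalently, Faulhaber's formula gives the same leading term.)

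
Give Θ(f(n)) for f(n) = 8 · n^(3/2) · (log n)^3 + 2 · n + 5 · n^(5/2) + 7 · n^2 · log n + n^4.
f(n) ∈ Θ(n^4)

Compare the terms by growth order. For large n, n^a · (log n)^b dominates n^a' · (log n)^b' iff a > a', or (a = a' and b > b'). Ranking the 5 terms shows the dominant one is n^4. Hence f(n) ∈ Θ(n^4).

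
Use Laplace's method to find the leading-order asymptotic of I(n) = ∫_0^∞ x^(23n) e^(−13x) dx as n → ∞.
I(n) ~ (sqrt(2π·23n) / 13) · (23n/(13e))^(23n)

Write the integrand as exp(23n ln x − 13x) and set f(x) = 23n ln x − 13x. Then f'(x) = 23n/x − 13 = 0 at x* = 23n/13, and f''(x*) = −23n/x*^2 = −13^2/(23n). Laplace's method (interior maximum) gives
  I(n) ~ e^(f(x*)) · sqrt(2π / |f''(x*)|)
        = exp(23n ln(23n/13) − 23n) · sqrt(2π · 23n / 13^2)
        = (23n/13)^(23n) e^(−23n) · sqrt(2π·23n) / 13
        = (sqrt(2π·23n) / 13) · (23n/(13e))^(23n).
This matches Γ(23n+1)/13^(23n+1) with Stirling applied to Γ.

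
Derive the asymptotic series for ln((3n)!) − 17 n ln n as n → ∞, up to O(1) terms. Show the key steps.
ln((3n)!) − 17 n ln n = −14 n ln n + 3(ln 3 − 1) n + (1/2) ln(2π·3n) + O(1/n)

Stirling: ln((3n)!) = 3n ln(3n) − 3n + (1/2) ln(2π·3n) + O(1/n).
Expand 3n ln(3n) = 3n (ln n + ln 3) = 3n ln n + 3n ln 3.
Subtract 17n ln n: leading term is (3 − 17) n ln n = −14 n ln n. The next term is 3n ln 3 − 3n = 3(ln 3 − 1) n. Then the (1/2) ln(2π·3n) correction.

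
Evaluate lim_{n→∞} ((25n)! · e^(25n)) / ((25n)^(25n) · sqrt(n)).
lim = sqrt(2π·25)

Stirling: (25n)! ~ sqrt(2π·25n) · (25n/e)^(25n). Hence
  (25n)! · e^(25n) / (25n)^(25n) ~ sqrt(2π·25n).
Dividing by sqrt(n): sqrt(2π·25n) / sqrt(n) = sqrt(2π·25) · n^((1−1)/2), so the limit is sqrt(2π·25).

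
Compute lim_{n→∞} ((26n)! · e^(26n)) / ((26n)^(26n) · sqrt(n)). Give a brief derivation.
lim = sqrt(2π·26)

Stirling: (26n)! ~ sqrt(2π·26n) · (26n/e)^(26n). Hence
  (26n)! · e^(26n) / (26n)^(26n) ~ sqrt(2π·26n).
Dividing by sqrt(n): sqrt(2π·26n) / sqrt(n) = sqrt(2π·26) · n^((1−1)/2), so the limit is sqrt(2π·26).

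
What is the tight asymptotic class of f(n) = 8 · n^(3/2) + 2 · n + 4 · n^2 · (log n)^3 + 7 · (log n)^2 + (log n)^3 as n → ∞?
f(n) ∈ Θ(n^2 · (log n)^3)

Compare the terms by growth order. For large n, n^a · (log n)^b dominates n^a' · (log n)^b' iff a > a', or (a = a' and b > b'). Ranking the 5 terms shows the dominant one is 4 · n^2 · (log n)^3. Hence f(n) ∈ Θ(n^2 · (log n)^3).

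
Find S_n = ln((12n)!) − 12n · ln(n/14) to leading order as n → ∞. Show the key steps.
S_n ~ 12n · (ln 168 − 1) + O(ln n)

Stirling: ln((12n)!) = 12n ln(12n) − 12n + O(ln n).
  S_n = 12n ln(12n) − 12n − 12n ln(n/14) + O(ln n)
      = 12n ln(12n) − 12n ln n + 12n ln 14 − 12n + O(ln n)
      = 12n ln 12 + 12n ln 14 − 12n + O(ln n)
      = 12n (ln 168 − 1) + O(ln n).
Numerically ln(168) − 1 ≈ 4.1240.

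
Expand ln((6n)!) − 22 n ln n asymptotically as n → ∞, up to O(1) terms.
ln((6n)!) − 22 n ln n = −16 n ln n + 6(ln 6 − 1) n + (1/2) ln(2π·6n) + O(1/n)

Stirling: ln((6n)!) = 6n ln(6n) − 6n + (1/2) ln(2π·6n) + O(1/n).
Expand 6n ln(6n) = 6n (ln n + ln 6) = 6n ln n + 6n ln 6.
Subtract 22n ln n: leading term is (6 − 22) n ln n = −16 n ln n. The next term is 6n ln 6 − 6n = 6(ln 6 − 1) n. Then the (1/2) ln(2π·6n) correction.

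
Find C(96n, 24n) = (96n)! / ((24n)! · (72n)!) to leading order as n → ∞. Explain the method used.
C(96n, 24n) ~ (256/27)^(24n) · sqrt(2/(3π·24n))

Write N = 24n. Apply Stirling to each factorial:
  (4N)! ~ sqrt(2π·4N) · (4N/e)^(4N),
  N! ~ sqrt(2π N) · (N/e)^N,
  (3N)! ~ sqrt(2π·3N) · (3N/e)^(3N).
The exponential factors combine to (4N)^(4N) / (N^N · (3N)^(3N)) = 4^(4N)/3^(3N) = (4^4/3^3)^N = (256/27)^N.
The square-root prefactors combine to sqrt(2π·4N) / (sqrt(2π N)·sqrt(2π·3N)) = sqrt(4 / (2π·3·N)) = sqrt(2/(3π·24n)).
Substituting N = 24n: C(96n, 24n) ~ (256/27)^(24n) · sqrt(2/(3π·24n)).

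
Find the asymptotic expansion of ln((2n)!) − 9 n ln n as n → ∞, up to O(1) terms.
ln((2n)!) − 9 n ln n = −7 n ln n + 2(ln 2 − 1) n + (1/2) ln(2π·2n) + O(1/n)

Stirling: ln((2n)!) = 2n ln(2n) − 2n + (1/2) ln(2π·2n) + O(1/n).
Expand 2n ln(2n) = 2n (ln n + ln 2) = 2n ln n + 2n ln 2.
Subtract 9n ln n: leading term is (2 − 9) n ln n = −7 n ln n. The next term is 2n ln 2 − 2n = 2(ln 2 − 1) n. Then the (1/2) ln(2π·2n) correction.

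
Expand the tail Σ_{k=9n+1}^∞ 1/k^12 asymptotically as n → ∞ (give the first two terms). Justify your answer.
Σ_{k>9n} 1/k^12 = 1/(11 · (9n)^11) − 1/(2 · (9n)^12) + O(1/(9n)^13)

Compare to the integral: ∫_{9n}^∞ x^(−12) dx = [−x^(−11)/11]_{9n}^∞ = 1/((12−1)·(9n)^11). The Euler-Maclaurin correction adds −f(9n)/2 = −1/(2·(9n)^12). Euler-Maclaurin then gives
  Σ_{k>9n} 1/k^12 = ∫_{9n}^∞ dx/x^12 − 1/(2·(9n)^12) + O(1/(9n)^13).
(Equivalently this is ζ(12) − Σ_{k≤9n} 1/k^12.)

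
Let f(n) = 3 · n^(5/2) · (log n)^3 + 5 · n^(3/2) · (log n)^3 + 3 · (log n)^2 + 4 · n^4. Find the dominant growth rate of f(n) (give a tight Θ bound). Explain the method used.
f(n) ∈ Θ(n^4)

Compare the terms by growth order. For large n, n^a · (log n)^b dominates n^a' · (log n)^b' iff a > a', or (a = a' and b > b'). Ranking the 4 terms shows the dominant one is 4 · n^4. Hence f(n) ∈ Θ(n^4).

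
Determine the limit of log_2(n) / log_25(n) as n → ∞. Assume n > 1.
lim = ln(25) / ln(2) = log_2(25)

Change of base: log_2(n) = ln n / ln 2 and log_25(n) = ln n / ln 25. The ratio is (ln n / ln 2) · (ln 25 / ln n) = ln 25 / ln 2, a constant independent of n. So the limit is ln 25 / ln 2 = log_2(25).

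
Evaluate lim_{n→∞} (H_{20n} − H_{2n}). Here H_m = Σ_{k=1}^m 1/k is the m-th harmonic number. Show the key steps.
lim = ln(20/2) = ln 10

Euler-Maclaurin gives H_m = ln m + γ + 1/(2m) + O(1/m^2). The γ and O(1/m) terms cancel in the difference:
  H_{20n} − H_{2n} = ln(20n) − ln(2n) + O(1/n) = ln(20/2) + O(1/n).
Hence the limit is ln(20/2) = ln 10.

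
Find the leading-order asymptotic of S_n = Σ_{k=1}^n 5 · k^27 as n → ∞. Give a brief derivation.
S_n ~ 5 · n^28 / 28

By integral comparison (Euler-Maclaurin), Σ_{k=1}^n 5 · k^27 = 5 · ∫_0^n x^27 dx + O(n^27) = 5 · n^28/28 + O(n^27). (Equivalently, Faulhaber's formula gives the same leading term.)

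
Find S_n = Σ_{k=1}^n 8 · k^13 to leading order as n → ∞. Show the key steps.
S_n ~ 4 · n^14 / 7

By integral comparison (Euler-Maclaurin), Σ_{k=1}^n 8 · k^13 = 8 · ∫_0^n x^13 dx + O(n^13) = 8 · n^14/14 = 4 · n^14 / 7 + O(n^13). (Equivalently, Faulhaber's formula gives the same leading term.)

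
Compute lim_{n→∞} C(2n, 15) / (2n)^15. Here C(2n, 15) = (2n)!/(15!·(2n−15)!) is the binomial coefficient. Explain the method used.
lim = 1/15! = 1/1307674368000

With N = 2n → ∞: C(N, 15) / N^15 = [N(N−1)…(N−14)] / (15! · N^15) = (1/15!) · 1 · (1 − 1/(2n)) · … · (1 − 14/(2n)). Each factor → 1 as N → ∞, so the limit is 1/15! = 1/1307674368000.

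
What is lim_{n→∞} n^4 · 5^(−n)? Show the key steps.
lim = 0

Exponentials with base > 1 dominate every fixed polynomial: for any fixed c, n^c / 5^n → 0 as n → ∞ (e.g. by the ratio test, or by writing 5^n = e^(n ln 5) and noting e^(n ln 5) / n^c → ∞). Hence n^4 · 5^(−n) = n^4 / 5^n → 0.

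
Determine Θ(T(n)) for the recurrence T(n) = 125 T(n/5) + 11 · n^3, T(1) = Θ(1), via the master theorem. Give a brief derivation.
T(n) = Θ(n^3 log n)

log_5 125 = 3, and f(n) = 11 · n^3 = Θ(n^(log_5 125)). This is Case 2 of the master theorem: T(n) = Θ(f(n) · log n) = Θ(n^3 log n).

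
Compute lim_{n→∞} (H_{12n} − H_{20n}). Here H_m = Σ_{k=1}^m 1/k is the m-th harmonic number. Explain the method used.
lim = ln(12/20) = ln(3/5)

Euler-Maclaurin gives H_m = ln m + γ + 1/(2m) + O(1/m^2). The γ and O(1/m) terms cancel in the difference:
  H_{12n} − H_{20n} = ln(12n) − ln(20n) + O(1/n) = ln(12/20) + O(1/n).
Hence the limit is ln(12/20) = ln(3/5).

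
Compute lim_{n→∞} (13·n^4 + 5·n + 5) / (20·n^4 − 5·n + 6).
lim = 13/20

For large n the leading n^4 terms dominate both numerator and denominator. Dividing top and bottom by n^4, every other term tends to 0, leaving 13/20.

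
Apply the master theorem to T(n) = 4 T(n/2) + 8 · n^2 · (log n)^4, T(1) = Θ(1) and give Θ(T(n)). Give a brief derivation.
T(n) = Θ(n^2 · (log n)^5)

Here log_2 4 = 2 and f(n) = 8 · n^2 · (log n)^4 = Θ(n^(log_2 4) · (log n)^4). This is the extended Case 2 of the master theorem (f matches the critical exponent up to log factors), giving T(n) = Θ(n^(log_2 4) · (log n)^(4+1)) = Θ(n^2 · (log n)^5).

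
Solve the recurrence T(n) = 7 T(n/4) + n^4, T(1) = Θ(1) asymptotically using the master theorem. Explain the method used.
T(n) = Θ(n^4)

log_4 7 ≈ 1.404. f(n) = n^4 dominates n^(log_4 7) since 4 > 1.404, and the regularity condition a·f(n/b) = 7·(n/4)^4 = (7/256)·n^4 ≤ c·f(n) holds with c = 7/256 ≈ 0.0273 < 1. So this is Case 3: T(n) = Θ(f(n)) = Θ(n^4).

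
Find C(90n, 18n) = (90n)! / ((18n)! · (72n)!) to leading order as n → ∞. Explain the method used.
C(90n, 18n) ~ (3125/256)^(18n) · sqrt(5/(8π·18n))

Write N = 18n. Apply Stirling to each factorial:
  (5N)! ~ sqrt(2π·5N) · (5N/e)^(5N),
  N! ~ sqrt(2π N) · (N/e)^N,
  (4N)! ~ sqrt(2π·4N) · (4N/e)^(4N).
The exponential factors combine to (5N)^(5N) / (N^N · (4N)^(4N)) = 5^(5N)/4^(4N) = (5^5/4^4)^N = (3125/256)^N.
The square-root prefactors combine to sqrt(2π·5N) / (sqrt(2π N)·sqrt(2π·4N)) = sqrt(5 / (2π·4·N)) = sqrt(5/(8π·18n)).
Substituting N = 18n: C(90n, 18n) ~ (3125/256)^(18n) · sqrt(5/(8π·18n)).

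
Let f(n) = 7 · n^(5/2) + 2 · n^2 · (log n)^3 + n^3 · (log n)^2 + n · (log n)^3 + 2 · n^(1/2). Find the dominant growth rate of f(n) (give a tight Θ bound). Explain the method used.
f(n) ∈ Θ(n^3 · (log n)^2)

Compare the terms by growth order. For large n, n^a · (log n)^b dominates n^a' · (log n)^b' iff a > a', or (a = a' and b > b'). Ranking the 5 terms shows the dominant one is n^3 · (log n)^2. Hence f(n) ∈ Θ(n^3 · (log n)^2).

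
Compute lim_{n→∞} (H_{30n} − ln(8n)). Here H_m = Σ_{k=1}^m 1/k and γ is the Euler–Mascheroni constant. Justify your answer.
lim = ln(15/4) + γ

By Euler-Maclaurin, H_m = ln m + γ + O(1/m). So
  H_{30n} − ln(8n) = ln(30n) + γ − ln(8n) + O(1/n)
                       = ln(30/8) + γ + O(1/n).
Hence the limit is ln(30/8) + γ (= ln(15/4)).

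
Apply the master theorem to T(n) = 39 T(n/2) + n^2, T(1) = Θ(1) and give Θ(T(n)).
T(n) = Θ(n^(log_2 39))

Master theorem: compare f(n) = n^2 to n^(log_2 39) where log_2 39 ≈ 5.285. Since 2 < log_2 39, we have f(n) = O(n^(log_2 39 − ε)) for some ε > 0 — Case 1. Hence T(n) = Θ(n^(log_2 39)).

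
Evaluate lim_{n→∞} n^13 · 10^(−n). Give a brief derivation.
lim = 0

Exponentials with base > 1 dominate every fixed polynomial: for any fixed c, n^c / 10^n → 0 as n → ∞ (e.g. by the ratio test, or by writing 10^n = e^(n ln 10) and noting e^(n ln 10) / n^c → ∞). Hence n^13 · 10^(−n) = n^13 / 10^n → 0.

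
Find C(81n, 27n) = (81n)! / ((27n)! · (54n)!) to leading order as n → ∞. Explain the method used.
C(81n, 27n) ~ (27/4)^(27n) · sqrt(3/(4π·27n))

Write N = 27n. Apply Stirling to each factorial:
  (3N)! ~ sqrt(2π·3N) · (3N/e)^(3N),
  N! ~ sqrt(2π N) · (N/e)^N,
  (2N)! ~ sqrt(2π·2N) · (2N/e)^(2N).
The exponential factors combine to (3N)^(3N) / (N^N · (2N)^(2N)) = 3^(3N)/2^(2N) = (3^3/2^2)^N = (27/4)^N.
The square-root prefactors combine to sqrt(2π·3N) / (sqrt(2π N)·sqrt(2π·2N)) = sqrt(3 / (2π·2·N)) = sqrt(3/(4π·27n)).
Substituting N = 27n: C(81n, 27n) ~ (27/4)^(27n) · sqrt(3/(4π·27n)).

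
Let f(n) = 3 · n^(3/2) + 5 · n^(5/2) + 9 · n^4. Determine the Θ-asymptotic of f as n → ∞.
f(n) ∈ Θ(n^4)

Compare the terms by growth order. For large n, n^a · (log n)^b dominates n^a' · (log n)^b' iff a > a', or (a = a' and b > b'). Ranking the 3 terms shows the dominant one is 9 · n^4. Hence f(n) ∈ Θ(n^4).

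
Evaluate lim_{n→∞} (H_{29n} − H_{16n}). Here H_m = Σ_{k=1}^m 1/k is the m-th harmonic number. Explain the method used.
lim = ln(29/16)

Euler-Maclaurin gives H_m = ln m + γ + 1/(2m) + O(1/m^2). The γ and O(1/m) terms cancel in the difference:
  H_{29n} − H_{16n} = ln(29n) − ln(16n) + O(1/n) = ln(29/16) + O(1/n).
Hence the limit is ln(29/16).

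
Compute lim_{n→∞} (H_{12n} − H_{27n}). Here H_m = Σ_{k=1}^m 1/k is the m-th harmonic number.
lim = ln(12/27) = ln(4/9)

Euler-Maclaurin gives H_m = ln m + γ + 1/(2m) + O(1/m^2). The γ and O(1/m) terms cancel in the difference:
  H_{12n} − H_{27n} = ln(12n) − ln(27n) + O(1/n) = ln(12/27) + O(1/n).
Hence the limit is ln(12/27) = ln(4/9).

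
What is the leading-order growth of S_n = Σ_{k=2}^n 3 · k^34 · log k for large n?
S_n ~ 3 · n^35 log n / 35 − 3 · n^35 / 1225

By integral comparison, S_n = ∫_1^n 3 · x^34 · log x dx + O(n^34 · log n). For the integral, ∫ x^34 log x dx = n^35 log n / 35 − n^35/1225 (integration by parts). Hence S_n ~ 3 · n^35 log n / 35 − 3 · n^35 / 1225.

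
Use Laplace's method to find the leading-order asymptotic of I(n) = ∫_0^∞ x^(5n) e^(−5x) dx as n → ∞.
I(n) ~ (sqrt(2π·5n) / 5) · (5n/(5e))^(5n)

Write the integrand as exp(5n ln x − 5x) and set f(x) = 5n ln x − 5x. Then f'(x) = 5n/x − 5 = 0 at x* = 5n/5, and f''(x*) = −5n/x*^2 = −5^2/(5n). Laplace's method (interior maximum) gives
  I(n) ~ e^(f(x*)) · sqrt(2π / |f''(x*)|)
        = exp(5n ln(5n/5) − 5n) · sqrt(2π · 5n / 5^2)
        = (5n/5)^(5n) e^(−5n) · sqrt(2π·5n) / 5
        = (sqrt(2π·5n) / 5) · (5n/(5e))^(5n).
This matches Γ(5n+1)/5^(5n+1) with Stirling applied to Γ.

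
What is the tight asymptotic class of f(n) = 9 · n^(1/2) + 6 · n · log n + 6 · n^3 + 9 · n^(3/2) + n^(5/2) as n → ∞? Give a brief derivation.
f(n) ∈ Θ(n^3)

Compare the terms by growth order. For large n, n^a · (log n)^b dominates n^a' · (log n)^b' iff a > a', or (a = a' and b > b'). Ranking the 5 terms shows the dominant one is 6 · n^3. Hence f(n) ∈ Θ(n^3).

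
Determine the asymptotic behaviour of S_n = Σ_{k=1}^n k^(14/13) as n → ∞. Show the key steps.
S_n ~ (13/27) · n^(27/13)

Integral comparison: Σ_{k=1}^n k^(14/13) = ∫_0^n x^(14/13) dx + O(n^(14/13)). The integral is n^(1 + 14/13) / (1 + 14/13) = n^((14+13)/13) / ((14+13)/13) = (13/27) · n^(27/13).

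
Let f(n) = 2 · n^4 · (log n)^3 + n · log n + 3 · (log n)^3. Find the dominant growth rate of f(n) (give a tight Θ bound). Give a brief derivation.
f(n) ∈ Θ(n^4 · (log n)^3)

Compare the terms by growth order. For large n, n^a · (log n)^b dominates n^a' · (log n)^b' iff a > a', or (a = a' and b > b'). Ranking the 3 terms shows the dominant one is 2 · n^4 · (log n)^3. Hence f(n) ∈ Θ(n^4 · (log n)^3).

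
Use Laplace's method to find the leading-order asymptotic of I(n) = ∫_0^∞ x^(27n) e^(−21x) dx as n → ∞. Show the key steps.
I(n) ~ (sqrt(2π·27n) / 21) · (27n/(21e))^(27n)

Write the integrand as exp(27n ln x − 21x) and set f(x) = 27n ln x − 21x. Then f'(x) = 27n/x − 21 = 0 at x* = 27n/21, and f''(x*) = −27n/x*^2 = −21^2/(27n). Laplace's method (interior maximum) gives
  I(n) ~ e^(f(x*)) · sqrt(2π / |f''(x*)|)
        = exp(27n ln(27n/21) − 27n) · sqrt(2π · 27n / 21^2)
        = (27n/21)^(27n) e^(−27n) · sqrt(2π·27n) / 21
        = (sqrt(2π·27n) / 21) · (27n/(21e))^(27n).
This matches Γ(27n+1)/21^(27n+1) with Stirling applied to Γ.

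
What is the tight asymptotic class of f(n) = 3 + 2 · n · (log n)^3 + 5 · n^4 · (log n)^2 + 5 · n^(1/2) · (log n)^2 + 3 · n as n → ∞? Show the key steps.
f(n) ∈ Θ(n^4 · (log n)^2)

Compare the terms by growth order. For large n, n^a · (log n)^b dominates n^a' · (log n)^b' iff a > a', or (a = a' and b > b'). Ranking the 5 terms shows the dominant one is 5 · n^4 · (log n)^2. Hence f(n) ∈ Θ(n^4 · (log n)^2).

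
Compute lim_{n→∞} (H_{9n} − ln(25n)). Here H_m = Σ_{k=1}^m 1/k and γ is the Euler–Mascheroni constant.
lim = ln(9/25) + γ

By Euler-Maclaurin, H_m = ln m + γ + O(1/m). So
  H_{9n} − ln(25n) = ln(9n) + γ − ln(25n) + O(1/n)
                       = ln(9/25) + γ + O(1/n).
Hence the limit is ln(9/25) + γ.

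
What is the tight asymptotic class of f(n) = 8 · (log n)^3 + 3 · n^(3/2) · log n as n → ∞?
f(n) ∈ Θ(n^(3/2) · log n)

Compare the terms by growth order. For large n, n^a · (log n)^b dominates n^a' · (log n)^b' iff a > a', or (a = a' and b > b'). Ranking the 2 terms shows the dominant one is 3 · n^(3/2) · log n. Hence f(n) ∈ Θ(n^(3/2) · log n).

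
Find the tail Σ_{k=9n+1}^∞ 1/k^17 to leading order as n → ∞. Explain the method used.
Σ_{k>9n} 1/k^17 ~ 1/(16 · (9n)^16)

Compare to the integral: ∫_{9n}^∞ x^(−17) dx = [−x^(−16)/16]_{9n}^∞ = 1/((17−1)·(9n)^16). Euler-Maclaurin then gives
  Σ_{k>9n} 1/k^17 = ∫_{9n}^∞ dx/x^17 − 1/(2·(9n)^17) + O(1/(9n)^18).
(Equivalently this is ζ(17) − Σ_{k≤9n} 1/k^17.)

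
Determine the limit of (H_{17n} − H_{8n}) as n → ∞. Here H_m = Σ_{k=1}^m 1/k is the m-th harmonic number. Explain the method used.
lim = ln(17/8)

Euler-Maclaurin gives H_m = ln m + γ + 1/(2m) + O(1/m^2). The γ and O(1/m) terms cancel in the difference:
  H_{17n} − H_{8n} = ln(17n) − ln(8n) + O(1/n) = ln(17/8) + O(1/n).
Hence the limit is ln(17/8).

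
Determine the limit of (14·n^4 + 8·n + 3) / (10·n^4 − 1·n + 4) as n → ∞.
lim = 14/10 = 7/5

For large n the leading n^4 terms dominate both numerator and denominator. Dividing top and bottom by n^4, every other term tends to 0, leaving 14/10 = 7/5.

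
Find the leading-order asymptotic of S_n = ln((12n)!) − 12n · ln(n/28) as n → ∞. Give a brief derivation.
S_n ~ 12n · (ln 336 − 1) + O(ln n)

Stirling: ln((12n)!) = 12n ln(12n) − 12n + O(ln n).
  S_n = 12n ln(12n) − 12n − 12n ln(n/28) + O(ln n)
      = 12n ln(12n) − 12n ln n + 12n ln 28 − 12n + O(ln n)
      = 12n ln 12 + 12n ln 28 − 12n + O(ln n)
      = 12n (ln 336 − 1) + O(ln n).
Numerically ln(336) − 1 ≈ 4.8171.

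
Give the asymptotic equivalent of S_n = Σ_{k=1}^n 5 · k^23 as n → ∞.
S_n ~ 5 · n^24 / 24

By integral comparison (Euler-Maclaurin), Σ_{k=1}^n 5 · k^23 = 5 · ∫_0^n x^23 dx + O(n^23) = 5 · n^24/24 + O(n^23). (Equivalently, Faulhaber's formula gives the same leading term.)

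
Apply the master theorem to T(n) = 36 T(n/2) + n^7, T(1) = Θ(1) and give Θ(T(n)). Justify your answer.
T(n) = Θ(n^7)

log_2 36 ≈ 5.170. f(n) = n^7 dominates n^(log_2 36) since 7 > 5.170, and the regularity condition a·f(n/b) = 36·(n/2)^7 = (36/128)·n^7 ≤ c·f(n) holds with c = 36/128 ≈ 0.281 < 1. So this is Case 3: T(n) = Θ(f(n)) = Θ(n^7).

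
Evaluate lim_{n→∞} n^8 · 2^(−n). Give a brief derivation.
lim = 0

Exponentials with base > 1 dominate every fixed polynomial: for any fixed c, n^c / 2^n → 0 as n → ∞ (e.g. by the ratio test, or by writing 2^n = e^(n ln 2) and noting e^(n ln 2) / n^c → ∞). Hence n^8 · 2^(−n) = n^8 / 2^n → 0.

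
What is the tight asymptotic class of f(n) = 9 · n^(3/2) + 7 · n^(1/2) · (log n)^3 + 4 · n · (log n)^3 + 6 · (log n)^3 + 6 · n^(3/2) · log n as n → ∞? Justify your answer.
f(n) ∈ Θ(n^(3/2) · log n)

Compare the terms by growth order. For large n, n^a · (log n)^b dominates n^a' · (log n)^b' iff a > a', or (a = a' and b > b'). Ranking the 5 terms shows the dominant one is 6 · n^(3/2) · log n. Hence f(n) ∈ Θ(n^(3/2) · log n).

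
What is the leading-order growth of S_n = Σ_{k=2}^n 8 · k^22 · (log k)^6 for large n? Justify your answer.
S_n ~ 8 · n^23 · (log n)^6 / 23

By integral comparison, S_n = ∫_1^n 8 · x^22 · (log x)^6 dx + O(n^22 · (log n)^6). For the integral, the leading term of ∫_1^n x^22 (log x)^6 dx is n^23/23 · (log n)^6 (by repeated integration by parts; each step lowers the log-exponent and produces a relatively O(1/log n) correction). Hence S_n ~ 8 · n^23 · (log n)^6 / 23.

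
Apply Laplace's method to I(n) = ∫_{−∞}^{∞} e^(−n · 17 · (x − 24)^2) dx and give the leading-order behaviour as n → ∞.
I(n) = sqrt(π/(17n))

Here φ(x) = 17 · (x − 24)^2 has its unique minimum at x* = 24 with φ(x*) = 0 and φ''(x*) = 34. Laplace's method gives
  I(n) ~ e^(−n φ(x*)) · sqrt(2π / (n · φ''(x*))) = sqrt(2π / (34n)) = sqrt(π/(17n)).
This is exact: substituting u = (x − 24)·sqrt(17n) gives I(n) = (1/sqrt(17n)) ∫_{−∞}^{∞} e^(−u^2) du = sqrt(π/(17n)).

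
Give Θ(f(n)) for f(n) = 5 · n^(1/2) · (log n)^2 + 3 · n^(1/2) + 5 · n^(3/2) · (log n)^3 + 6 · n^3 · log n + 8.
f(n) ∈ Θ(n^3 · log n)

Compare the terms by growth order. For large n, n^a · (log n)^b dominates n^a' · (log n)^b' iff a > a', or (a = a' and b > b'). Ranking the 5 terms shows the dominant one is 6 · n^3 · log n. Hence f(n) ∈ Θ(n^3 · log n).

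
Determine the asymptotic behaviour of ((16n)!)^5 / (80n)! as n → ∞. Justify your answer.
((16n)!)^5/(80n)! ~ ((2π·16n)^(4/2) / sqrt(5)) · 5^(−5·16n)  →  0

Write N = 16n. Stirling: N! ~ sqrt(2π N)(N/e)^N and (5N)! ~ sqrt(2π·5N)·(5N/e)^(5N).
  (N!)^5/(5N)! ~ (2π N)^(5/2) (N/e)^(5N) / [sqrt(2π·5N) (5N/e)^(5N)]
     = (2π N)^(5/2) / sqrt(2π·5N) · (N/(5N))^(5N)
     = (2π N)^((5−1)/2) / sqrt(5) · 5^(−5N).
Since 5^5 > 1, the factor 5^(−5N) decays exponentially, so the ratio → 0. Substituting N = 16n gives the stated form.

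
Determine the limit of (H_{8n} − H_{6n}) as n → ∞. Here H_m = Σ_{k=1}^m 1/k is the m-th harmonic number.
lim = ln(8/6) = ln(4/3)

Euler-Maclaurin gives H_m = ln m + γ + 1/(2m) + O(1/m^2). The γ and O(1/m) terms cancel in the difference:
  H_{8n} − H_{6n} = ln(8n) − ln(6n) + O(1/n) = ln(8/6) + O(1/n).
Hence the limit is ln(8/6) = ln(4/3).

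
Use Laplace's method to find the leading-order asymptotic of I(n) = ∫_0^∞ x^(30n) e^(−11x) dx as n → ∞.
I(n) ~ (sqrt(2π·30n) / 11) · (30n/(11e))^(30n)

Write the integrand as exp(30n ln x − 11x) and set f(x) = 30n ln x − 11x. Then f'(x) = 30n/x − 11 = 0 at x* = 30n/11, and f''(x*) = −30n/x*^2 = −11^2/(30n). Laplace's method (interior maximum) gives
  I(n) ~ e^(f(x*)) · sqrt(2π / |f''(x*)|)
        = exp(30n ln(30n/11) − 30n) · sqrt(2π · 30n / 11^2)
        = (30n/11)^(30n) e^(−30n) · sqrt(2π·30n) / 11
        = (sqrt(2π·30n) / 11) · (30n/(11e))^(30n).
This matches Γ(30n+1)/11^(30n+1) with Stirling applied to Γ.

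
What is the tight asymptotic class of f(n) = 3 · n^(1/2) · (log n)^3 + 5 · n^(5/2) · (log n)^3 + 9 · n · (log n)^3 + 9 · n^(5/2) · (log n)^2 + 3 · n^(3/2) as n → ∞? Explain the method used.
f(n) ∈ Θ(n^(5/2) · (log n)^3)

Compare the terms by growth order. For large n, n^a · (log n)^b dominates n^a' · (log n)^b' iff a > a', or (a = a' and b > b'). Ranking the 5 terms shows the dominant one is 5 · n^(5/2) · (log n)^3. Hence f(n) ∈ Θ(n^(5/2) · (log n)^3).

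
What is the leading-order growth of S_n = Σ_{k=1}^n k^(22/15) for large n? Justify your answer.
S_n ~ (15/37) · n^(37/15)

Integral comparison: Σ_{k=1}^n k^(22/15) = ∫_0^n x^(22/15) dx + O(n^(22/15)). The integral is n^(1 + 22/15) / (1 + 22/15) = n^((22+15)/15) / ((22+15)/15) = (15/37) · n^(37/15).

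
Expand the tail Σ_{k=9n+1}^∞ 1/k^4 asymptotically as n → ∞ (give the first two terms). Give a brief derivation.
Σ_{k>9n} 1/k^4 = 1/(3 · (9n)^3) − 1/(2 · (9n)^4) + O(1/(9n)^5)

Compare to the integral: ∫_{9n}^∞ x^(−4) dx = [−x^(−3)/3]_{9n}^∞ = 1/((4−1)·(9n)^3). The Euler-Maclaurin correction adds −f(9n)/2 = −1/(2·(9n)^4). Euler-Maclaurin then gives
  Σ_{k>9n} 1/k^4 = ∫_{9n}^∞ dx/x^4 − 1/(2·(9n)^4) + O(1/(9n)^5).
(Equivalently this is ζ(4) − Σ_{k≤9n} 1/k^4.)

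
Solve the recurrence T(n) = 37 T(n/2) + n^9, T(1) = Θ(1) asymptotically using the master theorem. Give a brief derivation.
T(n) = Θ(n^9)

log_2 37 ≈ 5.209. f(n) = n^9 dominates n^(log_2 37) since 9 > 5.209, and the regularity condition a·f(n/b) = 37·(n/2)^9 = (37/512)·n^9 ≤ c·f(n) holds with c = 37/512 ≈ 0.0723 < 1. So this is Case 3: T(n) = Θ(f(n)) = Θ(n^9).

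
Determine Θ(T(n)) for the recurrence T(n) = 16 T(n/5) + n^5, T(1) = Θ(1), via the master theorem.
T(n) = Θ(n^5)

log_5 16 ≈ 1.723. f(n) = n^5 dominates n^(log_5 16) since 5 > 1.723, and the regularity condition a·f(n/b) = 16·(n/5)^5 = (16/3125)·n^5 ≤ c·f(n) holds with c = 16/3125 ≈ 0.00512 < 1. So this is Case 3: T(n) = Θ(f(n)) = Θ(n^5).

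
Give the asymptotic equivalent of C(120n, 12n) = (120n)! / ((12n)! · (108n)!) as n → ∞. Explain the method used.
C(120n, 12n) ~ (10000000000/387420489)^(12n) · sqrt(5/(9π·12n))

Write N = 12n. Apply Stirling to each factorial:
  (10N)! ~ sqrt(2π·10N) · (10N/e)^(10N),
  N! ~ sqrt(2π N) · (N/e)^N,
  (9N)! ~ sqrt(2π·9N) · (9N/e)^(9N).
The exponential factors combine to (10N)^(10N) / (N^N · (9N)^(9N)) = 10^(10N)/9^(9N) = (10^10/9^9)^N = (10000000000/387420489)^N.
The square-root prefactors combine to sqrt(2π·10N) / (sqrt(2π N)·sqrt(2π·9N)) = sqrt(10 / (2π·9·N)) = sqrt(5/(9π·12n)).
Substituting N = 12n: C(120n, 12n) ~ (10000000000/387420489)^(12n) · sqrt(5/(9π·12n)).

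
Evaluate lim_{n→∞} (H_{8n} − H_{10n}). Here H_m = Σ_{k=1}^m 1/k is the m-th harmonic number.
lim = ln(8/10) = ln(4/5)

Euler-Maclaurin gives H_m = ln m + γ + 1/(2m) + O(1/m^2). The γ and O(1/m) terms cancel in the difference:
  H_{8n} − H_{10n} = ln(8n) − ln(10n) + O(1/n) = ln(8/10) + O(1/n).
Hence the limit is ln(8/10) = ln(4/5).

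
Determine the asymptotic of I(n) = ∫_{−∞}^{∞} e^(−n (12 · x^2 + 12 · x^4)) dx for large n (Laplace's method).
I(n) ~ sqrt(π/(12n))

φ(x) = 12 · x^2 + 12 · x^4 has its unique global minimum at x* = 0 (since φ'(x) = 24x + 48x^3 = 0 only at x = 0 for real x with both coefficients positive, and φ → ∞ as |x| → ∞). At x* = 0, φ(0) = 0 and φ''(0) = 24. Laplace's method then gives
  I(n) ~ sqrt(2π / (n · φ''(0))) · e^(−n φ(0)) = sqrt(2π / (24n)) = sqrt(π/(12n)).
The 12 · x^4 term contributes only at subleading order (an O(1/n) relative correction).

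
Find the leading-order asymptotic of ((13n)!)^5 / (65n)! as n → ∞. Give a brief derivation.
((13n)!)^5/(65n)! ~ ((2π·13n)^(4/2) / sqrt(5)) · 5^(−5·13n)  →  0

Write N = 13n. Stirling: N! ~ sqrt(2π N)(N/e)^N and (5N)! ~ sqrt(2π·5N)·(5N/e)^(5N).
  (N!)^5/(5N)! ~ (2π N)^(5/2) (N/e)^(5N) / [sqrt(2π·5N) (5N/e)^(5N)]
     = (2π N)^(5/2) / sqrt(2π·5N) · (N/(5N))^(5N)
     = (2π N)^((5−1)/2) / sqrt(5) · 5^(−5N).
Since 5^5 > 1, the factor 5^(−5N) decays exponentially, so the ratio → 0. Substituting N = 13n gives the stated form.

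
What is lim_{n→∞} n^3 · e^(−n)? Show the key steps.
lim = 0

Exponentials with base > 1 dominate every fixed polynomial: for any fixed c, n^c / e^n → 0 as n → ∞ (e.g. by the ratio test, or since e^n grows faster than any power of n). Hence n^3 · e^(−n) = n^3 / e^n → 0.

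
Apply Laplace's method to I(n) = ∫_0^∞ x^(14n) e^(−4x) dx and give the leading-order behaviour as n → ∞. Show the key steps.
I(n) ~ (sqrt(2π·14n) / 4) · (14n/(4e))^(14n)

Write the integrand as exp(14n ln x − 4x) and set f(x) = 14n ln x − 4x. Then f'(x) = 14n/x − 4 = 0 at x* = 14n/4, and f''(x*) = −14n/x*^2 = −4^2/(14n). Laplace's method (interior maximum) gives
  I(n) ~ e^(f(x*)) · sqrt(2π / |f''(x*)|)
        = exp(14n ln(14n/4) − 14n) · sqrt(2π · 14n / 4^2)
        = (14n/4)^(14n) e^(−14n) · sqrt(2π·14n) / 4
        = (sqrt(2π·14n) / 4) · (14n/(4e))^(14n).
This matches Γ(14n+1)/4^(14n+1) with Stirling applied to Γ.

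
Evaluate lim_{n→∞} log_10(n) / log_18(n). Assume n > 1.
lim = ln(18) / ln(10) = log_10(18)

Change of base: log_10(n) = ln n / ln 10 and log_18(n) = ln n / ln 18. The ratio is (ln n / ln 10) · (ln 18 / ln n) = ln 18 / ln 10, a constant independent of n. So the limit is ln 18 / ln 10 = log_10(18).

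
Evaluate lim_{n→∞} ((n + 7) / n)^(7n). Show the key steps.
lim = e^49

Rewrite as (1 + 7/n)^(7n). By the standard limit (1 + x/n)^n → e^x, we have (1 + 7/n)^n → e^7, and raising to the 7th power gives e^49.
More precisely, ln[(1 + 7/n)^(7n)] = 7n · ln(1 + 7/n) = 7n · (7/n + O(1/n^2)) = 49 + O(1/n) → 49.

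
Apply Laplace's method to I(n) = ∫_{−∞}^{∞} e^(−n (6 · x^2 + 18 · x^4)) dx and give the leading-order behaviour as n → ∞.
I(n) ~ sqrt(π/(6n))

φ(x) = 6 · x^2 + 18 · x^4 has its unique global minimum at x* = 0 (since φ'(x) = 12x + 72x^3 = 0 only at x = 0 for real x with both coefficients positive, and φ → ∞ as |x| → ∞). At x* = 0, φ(0) = 0 and φ''(0) = 12. Laplace's method then gives
  I(n) ~ sqrt(2π / (n · φ''(0))) · e^(−n φ(0)) = sqrt(2π / (12n)) = sqrt(π/(6n)).
The 18 · x^4 term contributes only at subleading order (an O(1/n) relative correction).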